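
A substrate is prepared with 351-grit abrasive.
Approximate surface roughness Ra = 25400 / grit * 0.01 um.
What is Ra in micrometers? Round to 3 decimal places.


Ra = 25400 / 351 * 0.01 = 0.724 um

0.724


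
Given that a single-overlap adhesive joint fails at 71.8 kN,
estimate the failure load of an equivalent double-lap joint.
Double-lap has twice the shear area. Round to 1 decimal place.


Double-lap factor = 2
Expected load = 71.8 * 2 = 143.6 kN

143.6


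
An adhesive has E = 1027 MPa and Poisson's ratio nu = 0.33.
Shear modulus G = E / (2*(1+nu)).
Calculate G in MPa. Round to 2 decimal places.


G = 1027 / (2*(1+0.33))
= 1027 / 2.66
= 386.09 MPa

386.09


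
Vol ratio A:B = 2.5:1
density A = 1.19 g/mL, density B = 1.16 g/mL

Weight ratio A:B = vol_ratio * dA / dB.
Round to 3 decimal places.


Weight ratio = 2.5 * 1.19 / 1.16
= 2.565

2.565


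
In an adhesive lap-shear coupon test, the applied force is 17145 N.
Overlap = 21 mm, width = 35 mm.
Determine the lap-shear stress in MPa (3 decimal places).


stress = F / (overlap * width)
= 17145 / (21 * 35)
= 23.327 MPa

23.327


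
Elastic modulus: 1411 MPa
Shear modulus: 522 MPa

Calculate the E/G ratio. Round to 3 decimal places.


E / G = 1411 / 522 = 2.703

2.703


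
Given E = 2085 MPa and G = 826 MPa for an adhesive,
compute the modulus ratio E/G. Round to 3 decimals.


E/G ratio = 2085 / 826 = 2.524

2.524


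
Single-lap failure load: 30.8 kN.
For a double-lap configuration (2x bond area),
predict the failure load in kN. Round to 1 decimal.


Failure load = 30.8 * 2 = 61.6 kN

61.6


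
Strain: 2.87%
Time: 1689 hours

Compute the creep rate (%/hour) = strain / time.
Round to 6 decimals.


Creep rate = 2.87 / 1689
= 0.001699 %/h

0.001699


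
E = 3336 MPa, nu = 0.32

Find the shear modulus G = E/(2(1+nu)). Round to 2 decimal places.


G = 3336 / (2 * 1.32)
= 1263.64 MPa

1263.64


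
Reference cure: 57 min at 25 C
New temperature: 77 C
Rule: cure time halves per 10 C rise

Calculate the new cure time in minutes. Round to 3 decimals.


factor = 2^((77-25)/10) = 36.7583
t_new = 57 / 36.7583 = 1.551 min

1.551


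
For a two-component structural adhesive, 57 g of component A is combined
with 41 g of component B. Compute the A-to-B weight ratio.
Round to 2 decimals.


Weight ratio A:B = 57 / 41
= 1.39

1.39


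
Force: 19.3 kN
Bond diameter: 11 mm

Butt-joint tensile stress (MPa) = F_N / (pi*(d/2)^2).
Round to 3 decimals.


F_N = 19.3 * 1000 = 19300.0 N
A = pi*(5.5)^2 = 95.0332 mm^2
stress = 19300.0 / 95.0332 = 203.087 MPa

203.087


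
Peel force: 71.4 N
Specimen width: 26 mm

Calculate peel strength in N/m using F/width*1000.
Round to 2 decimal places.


Peel strength = 71.4 / 26 * 1000 = 2746.15 N/m

2746.15


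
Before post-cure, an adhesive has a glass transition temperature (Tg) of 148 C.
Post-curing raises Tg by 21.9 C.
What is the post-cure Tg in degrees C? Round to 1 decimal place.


Tg_post = Tg_base + delta_Tg
= 148 + 21.9
= 169.9 C

169.9


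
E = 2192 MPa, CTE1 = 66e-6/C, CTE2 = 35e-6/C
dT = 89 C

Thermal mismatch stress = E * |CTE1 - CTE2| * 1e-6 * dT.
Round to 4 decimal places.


= 2192 * 31e-6 * 89
= 6.0477 MPa

6.0477


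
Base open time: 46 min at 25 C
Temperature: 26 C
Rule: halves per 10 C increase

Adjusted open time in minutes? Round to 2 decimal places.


Acceleration = 2^((26-25)/10) = 1.0718
Open time = 46 / 1.0718 = 42.92 min

42.92


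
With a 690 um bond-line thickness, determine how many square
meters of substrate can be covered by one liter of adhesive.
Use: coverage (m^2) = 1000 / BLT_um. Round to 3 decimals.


Coverage = 1000 / 690 = 1.449 m^2

1.449


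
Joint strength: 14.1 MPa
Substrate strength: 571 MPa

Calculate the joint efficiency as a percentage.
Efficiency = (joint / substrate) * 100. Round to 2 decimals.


Efficiency = (14.1 / 571) * 100 = 2.47%

2.47


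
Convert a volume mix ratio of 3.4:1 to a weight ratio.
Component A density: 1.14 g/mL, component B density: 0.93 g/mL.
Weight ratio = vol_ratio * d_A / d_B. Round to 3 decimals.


= 3.4 * 1.14 / 0.93 = 4.168

4.168


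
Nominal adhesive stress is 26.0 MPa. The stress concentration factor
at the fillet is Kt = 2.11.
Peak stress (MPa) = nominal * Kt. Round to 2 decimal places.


Peak = 26.0 * 2.11 = 54.86 MPa

54.86


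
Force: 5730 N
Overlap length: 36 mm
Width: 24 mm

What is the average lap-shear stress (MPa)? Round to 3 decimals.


Average shear stress = F / (overlap * width)
= 5730 / (36 * 24)
= 6.632 MPa

6.632


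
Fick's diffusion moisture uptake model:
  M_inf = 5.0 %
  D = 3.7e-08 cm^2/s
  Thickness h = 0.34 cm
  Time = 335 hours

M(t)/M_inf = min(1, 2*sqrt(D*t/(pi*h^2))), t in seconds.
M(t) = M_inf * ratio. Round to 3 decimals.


t_sec = 335 * 3600 = 1206000
ratio = 2*sqrt(3.7e-08*1206000/(pi*0.34^2))
= min(1, 0.701053)
= 0.701053
M(t) = 5.0 * 0.701053 = 3.505 %

3.505


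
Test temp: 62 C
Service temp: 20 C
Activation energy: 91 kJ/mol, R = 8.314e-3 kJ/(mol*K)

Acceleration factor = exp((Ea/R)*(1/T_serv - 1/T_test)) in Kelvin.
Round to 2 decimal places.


AF = exp((91/0.008314)*(1/293.15 - 1/335.15))
= 107.66

107.66


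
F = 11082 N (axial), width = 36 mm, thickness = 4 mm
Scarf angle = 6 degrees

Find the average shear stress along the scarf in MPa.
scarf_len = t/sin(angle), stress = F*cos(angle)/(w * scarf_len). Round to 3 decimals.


scarf_len = 4/sin(6 deg) = 38.2671
cos(6 deg) = 0.994522
stress = 11082*0.994522/(36*38.2671) = 8.000 MPa

8.000


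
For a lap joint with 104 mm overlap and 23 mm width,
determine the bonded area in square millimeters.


Area = 104 * 23 = 2392 mm^2

2392


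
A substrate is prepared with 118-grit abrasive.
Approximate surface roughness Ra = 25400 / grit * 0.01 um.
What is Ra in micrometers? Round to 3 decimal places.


Ra = 25400 / 118 * 0.01 = 2.153 um

2.153


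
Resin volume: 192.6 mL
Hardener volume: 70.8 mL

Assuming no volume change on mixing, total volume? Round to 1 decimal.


V_total = 192.6 + 70.8 = 263.4 mL

263.4


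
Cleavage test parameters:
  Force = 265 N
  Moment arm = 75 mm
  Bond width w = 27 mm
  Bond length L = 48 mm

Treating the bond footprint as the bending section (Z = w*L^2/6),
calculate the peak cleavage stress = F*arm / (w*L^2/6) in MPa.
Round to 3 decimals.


M = 265 * 75 = 19875 N*mm
Z = 27 * 48^2 / 6 = 62208 / 6 mm^3
sigma = M / Z = 6 * 19875 / 62208 = 119250 / 62208
= 1.917 MPa

1.917


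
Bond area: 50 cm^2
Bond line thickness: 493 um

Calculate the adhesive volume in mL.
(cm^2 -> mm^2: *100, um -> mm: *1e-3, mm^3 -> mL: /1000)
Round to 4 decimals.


V = 50*100 * 493*1e-3 / 1000
= 2.4650 mL

2.4650


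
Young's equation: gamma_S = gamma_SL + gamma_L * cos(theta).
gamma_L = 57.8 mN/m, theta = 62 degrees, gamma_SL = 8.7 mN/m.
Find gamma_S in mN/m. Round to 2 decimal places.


cos(62 deg) = 0.469472
gamma_S = 8.7 + 57.8 * 0.469472
= 35.84 mN/m

35.84


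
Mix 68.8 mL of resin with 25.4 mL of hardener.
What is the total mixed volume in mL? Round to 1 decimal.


Total = 68.8 + 25.4 = 94.2 mL

94.2


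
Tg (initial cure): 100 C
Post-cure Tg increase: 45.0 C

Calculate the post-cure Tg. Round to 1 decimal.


Post-cure Tg = 100 + 45.0 = 145.0 C

145.0


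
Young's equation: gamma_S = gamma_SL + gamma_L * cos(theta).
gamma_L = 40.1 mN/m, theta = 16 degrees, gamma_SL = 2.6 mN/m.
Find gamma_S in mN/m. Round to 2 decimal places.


cos(16 deg) = 0.961262
gamma_S = 2.6 + 40.1 * 0.961262
= 41.15 mN/m

41.15


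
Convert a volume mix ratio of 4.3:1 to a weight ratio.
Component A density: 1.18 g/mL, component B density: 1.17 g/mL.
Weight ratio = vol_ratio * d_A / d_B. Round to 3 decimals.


= 4.3 * 1.18 / 1.17 = 4.337

4.337


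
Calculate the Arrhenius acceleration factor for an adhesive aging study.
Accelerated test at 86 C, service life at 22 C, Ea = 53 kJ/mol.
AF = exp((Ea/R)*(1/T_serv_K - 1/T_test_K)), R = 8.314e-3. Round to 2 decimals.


T_test = 359.15 K, T_serv = 295.15 K
Ea/R = 53 / 0.008314 = 6374.79
AF = exp(6374.79 * (1/295.15 - 1/359.15))
= 46.94

46.94


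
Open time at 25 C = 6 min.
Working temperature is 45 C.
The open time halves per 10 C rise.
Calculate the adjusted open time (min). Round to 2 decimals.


factor = 2^((45 - 25) / 10) = 4.0000
ot = 6 / 4.0000 = 1.50 min

1.50


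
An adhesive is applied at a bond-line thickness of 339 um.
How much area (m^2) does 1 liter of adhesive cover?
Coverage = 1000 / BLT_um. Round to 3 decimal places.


Coverage = 1000 / 339 = 2.950 m^2

2.950


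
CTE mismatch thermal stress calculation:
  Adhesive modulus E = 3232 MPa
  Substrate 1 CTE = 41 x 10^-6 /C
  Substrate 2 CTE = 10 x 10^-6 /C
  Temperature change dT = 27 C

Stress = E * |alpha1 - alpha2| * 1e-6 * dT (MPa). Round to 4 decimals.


delta_alpha = |41 - 10| = 31 x 10^-6/C
Stress = 3232 * 31e-6 * 27
= 2.7052 MPa

2.7052


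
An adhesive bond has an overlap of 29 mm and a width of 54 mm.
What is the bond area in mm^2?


Bond area = overlap * width
= 29 * 54
= 1566 mm^2

1566


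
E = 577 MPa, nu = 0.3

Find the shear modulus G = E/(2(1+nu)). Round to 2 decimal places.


G = 577 / (2 * 1.30)
= 221.92 MPa

221.92


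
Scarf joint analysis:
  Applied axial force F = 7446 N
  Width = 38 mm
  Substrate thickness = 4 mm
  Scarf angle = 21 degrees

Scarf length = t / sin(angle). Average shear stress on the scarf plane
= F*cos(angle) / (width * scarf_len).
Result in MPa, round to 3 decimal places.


Scarf length = 4 / sin(21 deg) = 11.1617 mm
cos(21 deg) = 0.933580
Shear = 7446 * 0.933580 / (38 * 11.1617)
= 16.389 MPa

16.389


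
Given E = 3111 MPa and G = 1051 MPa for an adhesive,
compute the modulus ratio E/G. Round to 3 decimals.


E/G ratio = 3111 / 1051 = 2.960

2.960


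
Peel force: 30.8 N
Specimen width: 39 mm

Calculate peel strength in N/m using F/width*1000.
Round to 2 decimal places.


Peel strength = 30.8 / 39 * 1000 = 789.74 N/m

789.74


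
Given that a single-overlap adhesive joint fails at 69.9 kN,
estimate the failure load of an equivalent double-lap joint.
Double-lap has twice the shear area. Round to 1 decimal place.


Double-lap factor = 2
Expected load = 69.9 * 2 = 139.8 kN

139.8


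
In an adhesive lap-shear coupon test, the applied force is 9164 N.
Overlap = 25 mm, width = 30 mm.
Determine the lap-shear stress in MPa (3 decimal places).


stress = F / (overlap * width)
= 9164 / (25 * 30)
= 12.219 MPa

12.219


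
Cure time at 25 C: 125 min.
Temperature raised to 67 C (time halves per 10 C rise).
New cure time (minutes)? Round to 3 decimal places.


Acceleration factor = 2^(42/10) = 18.3792
New time = 125 / 18.3792 = 6.801 min

6.801


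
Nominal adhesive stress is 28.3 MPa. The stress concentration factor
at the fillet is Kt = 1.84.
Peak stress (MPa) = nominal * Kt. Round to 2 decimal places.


Peak = 28.3 * 1.84 = 52.07 MPa

52.07


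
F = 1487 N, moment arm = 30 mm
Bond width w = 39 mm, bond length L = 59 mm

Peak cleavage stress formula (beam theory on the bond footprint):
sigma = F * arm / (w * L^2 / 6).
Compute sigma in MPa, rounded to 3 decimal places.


sigma = (1487 * 30) / (39 * 3481 / 6)
= 44610 * 6 / 135759
= 267660 / 135759
= 1.972 MPa

1.972


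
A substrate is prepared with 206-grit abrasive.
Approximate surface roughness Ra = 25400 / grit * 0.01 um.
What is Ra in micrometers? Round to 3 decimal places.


Ra = 25400 / 206 * 0.01 = 1.233 um

1.233


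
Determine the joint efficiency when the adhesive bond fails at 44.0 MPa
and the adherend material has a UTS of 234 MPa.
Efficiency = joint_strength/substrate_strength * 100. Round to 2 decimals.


Joint efficiency = 44.0 / 234 * 100
= 18.80%

18.80


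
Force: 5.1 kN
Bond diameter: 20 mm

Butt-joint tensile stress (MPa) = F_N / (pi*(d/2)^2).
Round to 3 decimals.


F_N = 5.1 * 1000 = 5100.0 N
A = pi*(10.0)^2 = 314.1593 mm^2
stress = 5100.0 / 314.1593 = 16.234 MPa

16.234


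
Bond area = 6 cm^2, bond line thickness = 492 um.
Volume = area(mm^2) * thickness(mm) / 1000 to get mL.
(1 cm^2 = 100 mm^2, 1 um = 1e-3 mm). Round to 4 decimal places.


area_mm2 = 6 * 100 = 600
blt_mm = 492 * 1e-3 = 0.492
vol_mm3 = 600 * 0.492 = 295.2
vol_mL = 295.2 / 1000 = 0.2952 mL

0.2952


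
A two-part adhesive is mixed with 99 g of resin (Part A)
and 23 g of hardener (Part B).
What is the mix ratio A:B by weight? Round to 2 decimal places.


Mix ratio = mass_A / mass_B
= 99 / 23
= 4.30

4.30


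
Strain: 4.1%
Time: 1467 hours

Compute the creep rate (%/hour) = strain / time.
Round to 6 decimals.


Creep rate = 4.1 / 1467
= 0.002795 %/h

0.002795


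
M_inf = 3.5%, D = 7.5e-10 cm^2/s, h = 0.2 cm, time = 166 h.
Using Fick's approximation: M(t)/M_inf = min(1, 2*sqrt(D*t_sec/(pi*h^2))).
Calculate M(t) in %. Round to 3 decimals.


t = 597600 s
ratio = min(1, 2*sqrt(7.5e-10*597600/(pi*0.0400)))
= 0.119443
M(t) = 3.5 * 0.119443 = 0.418%

0.418


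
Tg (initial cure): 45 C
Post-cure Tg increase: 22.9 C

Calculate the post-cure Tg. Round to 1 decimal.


Post-cure Tg = 45 + 22.9 = 67.9 C

67.9


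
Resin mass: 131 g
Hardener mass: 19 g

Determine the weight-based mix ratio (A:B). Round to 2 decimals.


Ratio = 131 / 19 = 6.89

6.89


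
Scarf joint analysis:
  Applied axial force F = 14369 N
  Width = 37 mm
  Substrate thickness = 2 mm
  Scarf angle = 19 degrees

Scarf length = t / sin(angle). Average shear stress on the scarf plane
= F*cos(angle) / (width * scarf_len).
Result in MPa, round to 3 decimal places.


Scarf length = 2 / sin(19 deg) = 6.1431 mm
cos(19 deg) = 0.945519
Shear = 14369 * 0.945519 / (37 * 6.1431)
= 59.773 MPa

59.773


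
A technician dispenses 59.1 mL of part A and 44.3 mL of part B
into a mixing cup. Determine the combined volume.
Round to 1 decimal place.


Combined volume = 59.1 + 44.3
= 103.4 mL

103.4


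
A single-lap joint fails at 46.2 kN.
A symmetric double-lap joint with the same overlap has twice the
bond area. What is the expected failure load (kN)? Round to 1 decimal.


Double-lap load = 2 * 46.2 = 92.4 kN

92.4


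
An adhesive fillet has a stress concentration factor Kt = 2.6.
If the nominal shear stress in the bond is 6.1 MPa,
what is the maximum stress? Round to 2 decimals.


Max stress = 6.1 * 2.6 = 15.86 MPa

15.86


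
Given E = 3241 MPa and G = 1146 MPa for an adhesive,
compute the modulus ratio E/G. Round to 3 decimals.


E/G ratio = 3241 / 1146 = 2.828

2.828


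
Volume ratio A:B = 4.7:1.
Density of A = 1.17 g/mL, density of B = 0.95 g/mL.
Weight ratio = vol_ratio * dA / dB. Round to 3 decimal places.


Wt ratio = 4.7 * 1.17 / 0.95
= 5.788

5.788


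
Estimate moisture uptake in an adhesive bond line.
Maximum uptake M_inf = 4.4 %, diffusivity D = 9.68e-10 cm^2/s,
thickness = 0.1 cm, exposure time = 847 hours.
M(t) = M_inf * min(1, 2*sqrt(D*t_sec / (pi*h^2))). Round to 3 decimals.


Convert time: 847 h = 3049200 s
ratio = min(1, 2*sqrt(9.68e-10*3049200/(pi*0.1^2)))
= 0.613036
M(t) = 4.4 * 0.613036 = 2.697%

2.697


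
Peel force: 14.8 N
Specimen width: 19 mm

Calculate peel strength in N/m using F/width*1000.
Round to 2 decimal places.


Peel strength = 14.8 / 19 * 1000 = 778.95 N/m

778.95


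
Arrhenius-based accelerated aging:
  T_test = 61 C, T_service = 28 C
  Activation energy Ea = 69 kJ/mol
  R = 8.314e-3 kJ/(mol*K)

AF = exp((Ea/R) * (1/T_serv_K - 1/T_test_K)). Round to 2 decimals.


T_test_K = 334.15, T_serv_K = 301.15
AF = exp((69/8.314e-3) * (1/301.15 - 1/334.15))
= 15.21

15.21


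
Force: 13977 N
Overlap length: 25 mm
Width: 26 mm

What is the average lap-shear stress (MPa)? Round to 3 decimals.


Average shear stress = F / (overlap * width)
= 13977 / (25 * 26)
= 21.503 MPa

21.503


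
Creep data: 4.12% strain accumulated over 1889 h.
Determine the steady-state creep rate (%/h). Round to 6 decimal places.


Rate = 4.12 / 1889 = 0.002181 %/h

0.002181


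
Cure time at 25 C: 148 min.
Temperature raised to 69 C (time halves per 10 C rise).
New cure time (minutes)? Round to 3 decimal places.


Acceleration factor = 2^(44/10) = 21.1121
New time = 148 / 21.1121 = 7.010 min

7.010


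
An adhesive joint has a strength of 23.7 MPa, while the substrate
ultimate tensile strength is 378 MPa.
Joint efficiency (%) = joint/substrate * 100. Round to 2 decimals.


Efficiency = 23.7 / 378 * 100
= 6.27%

6.27


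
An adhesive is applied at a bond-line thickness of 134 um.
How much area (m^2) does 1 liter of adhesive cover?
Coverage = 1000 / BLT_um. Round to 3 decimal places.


Coverage = 1000 / 134 = 7.463 m^2

7.463


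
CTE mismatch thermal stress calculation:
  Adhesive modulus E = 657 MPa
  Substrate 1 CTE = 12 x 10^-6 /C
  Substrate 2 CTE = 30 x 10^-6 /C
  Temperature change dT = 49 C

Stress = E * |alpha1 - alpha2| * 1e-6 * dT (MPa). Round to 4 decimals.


delta_alpha = |12 - 30| = 18 x 10^-6/C
Stress = 657 * 18e-6 * 49
= 0.5795 MPa

0.5795


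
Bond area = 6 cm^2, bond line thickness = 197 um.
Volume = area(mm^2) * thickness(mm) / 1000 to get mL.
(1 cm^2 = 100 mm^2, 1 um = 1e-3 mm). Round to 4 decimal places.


area_mm2 = 6 * 100 = 600
blt_mm = 197 * 1e-3 = 0.197
vol_mm3 = 600 * 0.197 = 118.2
vol_mL = 118.2 / 1000 = 0.1182 mL

0.1182


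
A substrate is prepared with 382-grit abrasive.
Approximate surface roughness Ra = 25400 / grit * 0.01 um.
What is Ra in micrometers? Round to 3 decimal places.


Ra = 25400 / 382 * 0.01 = 0.665 um

0.665


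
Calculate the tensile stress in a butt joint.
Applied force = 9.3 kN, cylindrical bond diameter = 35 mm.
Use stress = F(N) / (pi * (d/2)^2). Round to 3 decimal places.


A = pi * 17.5^2 = 962.1128 mm^2
sigma = 9300.0 / 962.1128 = 9.666 MPa

9.666


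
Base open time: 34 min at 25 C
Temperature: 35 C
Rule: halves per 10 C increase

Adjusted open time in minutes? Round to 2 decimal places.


Acceleration = 2^((35-25)/10) = 2.0000
Open time = 34 / 2.0000 = 17.00 min

17.00


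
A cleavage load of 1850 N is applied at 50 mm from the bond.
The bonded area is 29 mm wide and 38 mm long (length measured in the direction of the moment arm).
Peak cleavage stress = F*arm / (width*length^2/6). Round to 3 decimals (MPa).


Moment = 1850 * 50 = 92500 N*mm
Section modulus = 29 * 1444 / 6 = 41876 / 6 mm^3
Stress = 92500 / (41876 / 6) = 555000 / 41876
= 13.253 MPa

13.253


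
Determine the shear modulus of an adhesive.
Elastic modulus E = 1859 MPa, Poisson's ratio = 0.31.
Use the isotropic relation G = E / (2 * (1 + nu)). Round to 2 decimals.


G = 1859 / (2*(1+0.31)) = 1859 / 2.62
= 709.54 MPa

709.54


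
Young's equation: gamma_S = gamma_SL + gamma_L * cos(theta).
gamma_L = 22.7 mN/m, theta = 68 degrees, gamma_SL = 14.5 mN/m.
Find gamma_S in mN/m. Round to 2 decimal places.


cos(68 deg) = 0.374607
gamma_S = 14.5 + 22.7 * 0.374607
= 23.00 mN/m

23.00


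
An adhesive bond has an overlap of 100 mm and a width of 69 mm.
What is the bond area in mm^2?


Bond area = overlap * width
= 100 * 69
= 6900 mm^2

6900


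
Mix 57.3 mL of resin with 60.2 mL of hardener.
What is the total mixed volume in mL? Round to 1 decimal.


Total = 57.3 + 60.2 = 117.5 mL

117.5


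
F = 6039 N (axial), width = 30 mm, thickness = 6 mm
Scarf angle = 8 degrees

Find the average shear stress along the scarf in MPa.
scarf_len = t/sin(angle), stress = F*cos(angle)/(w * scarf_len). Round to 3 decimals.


scarf_len = 6/sin(8 deg) = 43.1118
cos(8 deg) = 0.990268
stress = 6039*0.990268/(30*43.1118) = 4.624 MPa

4.624


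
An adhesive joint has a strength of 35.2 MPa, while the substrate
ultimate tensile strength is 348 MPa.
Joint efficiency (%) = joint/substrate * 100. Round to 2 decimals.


Efficiency = 35.2 / 348 * 100
= 10.11%

10.11


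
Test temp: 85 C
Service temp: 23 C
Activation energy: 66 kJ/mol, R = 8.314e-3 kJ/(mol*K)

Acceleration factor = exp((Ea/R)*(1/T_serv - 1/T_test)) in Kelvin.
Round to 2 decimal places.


AF = exp((66/0.008314)*(1/296.15 - 1/358.15))
= 103.58

103.58


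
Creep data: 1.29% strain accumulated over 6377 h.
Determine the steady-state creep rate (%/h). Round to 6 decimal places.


Rate = 1.29 / 6377 = 0.000202 %/h

0.000202


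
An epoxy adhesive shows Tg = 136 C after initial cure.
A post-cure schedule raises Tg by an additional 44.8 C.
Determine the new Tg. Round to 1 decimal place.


New Tg = 136 + 44.8
= 180.8 C

180.8


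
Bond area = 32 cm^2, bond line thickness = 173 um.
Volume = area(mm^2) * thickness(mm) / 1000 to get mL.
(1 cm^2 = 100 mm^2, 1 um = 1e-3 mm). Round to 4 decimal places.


area_mm2 = 32 * 100 = 3200
blt_mm = 173 * 1e-3 = 0.173
vol_mm3 = 3200 * 0.173 = 553.6
vol_mL = 553.6 / 1000 = 0.5536 mL

0.5536


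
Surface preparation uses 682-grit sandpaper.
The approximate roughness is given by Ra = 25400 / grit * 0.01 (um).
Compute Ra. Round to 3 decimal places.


Ra = 25400 / 682 * 0.01
= 254 / 682
= 0.372 um

0.372


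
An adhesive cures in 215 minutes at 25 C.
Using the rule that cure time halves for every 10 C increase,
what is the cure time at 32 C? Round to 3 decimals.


Factor = 2^((32 - 25) / 10) = 1.6245
Cure time = 215 / 1.6245
= 132.348 minutes

132.348


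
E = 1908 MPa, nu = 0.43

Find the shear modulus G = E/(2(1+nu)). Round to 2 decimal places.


G = 1908 / (2 * 1.43)
= 667.13 MPa

667.13


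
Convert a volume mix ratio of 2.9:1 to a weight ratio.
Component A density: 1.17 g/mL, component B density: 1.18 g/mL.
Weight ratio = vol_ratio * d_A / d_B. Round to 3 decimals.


= 2.9 * 1.17 / 1.18 = 2.875

2.875


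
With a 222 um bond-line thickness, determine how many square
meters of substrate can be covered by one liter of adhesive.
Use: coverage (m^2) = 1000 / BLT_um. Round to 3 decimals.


Coverage = 1000 / 222 = 4.505 m^2

4.505


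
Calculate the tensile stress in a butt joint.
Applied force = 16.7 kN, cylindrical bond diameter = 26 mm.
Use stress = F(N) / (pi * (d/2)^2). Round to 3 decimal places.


A = pi * 13.0^2 = 530.9292 mm^2
sigma = 16700.0 / 530.9292 = 31.454 MPa

31.454


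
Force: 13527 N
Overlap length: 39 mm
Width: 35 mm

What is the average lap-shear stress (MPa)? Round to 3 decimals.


Average shear stress = F / (overlap * width)
= 13527 / (39 * 35)
= 9.910 MPa

9.910


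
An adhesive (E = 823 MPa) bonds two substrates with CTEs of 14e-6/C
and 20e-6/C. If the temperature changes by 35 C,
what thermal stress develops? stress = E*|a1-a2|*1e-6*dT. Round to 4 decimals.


Stress = 823 * |14 - 20| * 1e-6 * 35
= 0.1728 MPa

0.1728


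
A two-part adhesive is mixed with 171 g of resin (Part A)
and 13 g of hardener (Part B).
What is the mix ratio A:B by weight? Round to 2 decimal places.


Mix ratio = mass_A / mass_B
= 171 / 13
= 13.15

13.15


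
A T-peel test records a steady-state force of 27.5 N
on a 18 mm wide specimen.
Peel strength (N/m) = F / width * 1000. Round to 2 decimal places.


Peel strength = 27.5 / 18 * 1000
= 1527.78 N/m

1527.78


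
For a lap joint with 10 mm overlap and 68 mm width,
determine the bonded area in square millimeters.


Area = 10 * 68 = 680 mm^2

680


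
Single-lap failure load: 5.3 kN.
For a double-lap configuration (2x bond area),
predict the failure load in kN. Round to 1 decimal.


Failure load = 5.3 * 2 = 10.6 kN

10.6


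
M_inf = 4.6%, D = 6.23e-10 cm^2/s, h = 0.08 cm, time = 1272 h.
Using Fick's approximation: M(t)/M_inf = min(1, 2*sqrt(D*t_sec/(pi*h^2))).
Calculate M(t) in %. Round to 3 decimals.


t = 4579200 s
ratio = min(1, 2*sqrt(6.23e-10*4579200/(pi*0.0064)))
= 0.753362
M(t) = 4.6 * 0.753362 = 3.465%

3.465


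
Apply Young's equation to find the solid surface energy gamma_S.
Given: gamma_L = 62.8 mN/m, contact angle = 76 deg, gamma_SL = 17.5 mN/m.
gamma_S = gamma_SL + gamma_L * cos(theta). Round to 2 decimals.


theta_rad = 76 * pi/180 = 1.326450
gamma_S = 17.5 + 62.8 * cos(1.326450)
= 32.69 mN/m

32.69


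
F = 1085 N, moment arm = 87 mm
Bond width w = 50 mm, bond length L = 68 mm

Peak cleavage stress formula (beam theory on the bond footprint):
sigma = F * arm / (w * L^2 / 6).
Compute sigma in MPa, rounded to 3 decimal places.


sigma = (1085 * 87) / (50 * 4624 / 6)
= 94395 * 6 / 231200
= 566370 / 231200
= 2.450 MPa

2.450


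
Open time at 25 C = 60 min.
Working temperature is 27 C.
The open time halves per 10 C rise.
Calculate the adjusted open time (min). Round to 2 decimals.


factor = 2^((27 - 25) / 10) = 1.1487
ot = 60 / 1.1487 = 52.23 min

52.23


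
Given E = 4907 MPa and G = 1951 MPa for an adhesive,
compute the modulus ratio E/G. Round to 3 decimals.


E/G ratio = 4907 / 1951 = 2.515

2.515


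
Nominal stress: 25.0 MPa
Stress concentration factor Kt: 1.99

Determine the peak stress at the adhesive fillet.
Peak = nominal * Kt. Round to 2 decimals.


Peak stress = 25.0 * 1.99
= 49.75 MPa

49.75


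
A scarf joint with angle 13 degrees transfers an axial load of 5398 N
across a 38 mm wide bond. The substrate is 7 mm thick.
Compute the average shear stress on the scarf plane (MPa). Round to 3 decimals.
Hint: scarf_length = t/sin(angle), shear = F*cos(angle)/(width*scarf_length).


scarf_length = 7 / sin(13 deg) = 31.1179 mm
cos(13 deg) = 0.974370
shear stress = 5398 * 0.974370 / (38 * 31.1179)
= 4.448 MPa

4.448


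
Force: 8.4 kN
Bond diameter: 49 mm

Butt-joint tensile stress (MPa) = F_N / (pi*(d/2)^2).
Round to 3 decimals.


F_N = 8.4 * 1000 = 8400.0 N
A = pi*(24.5)^2 = 1885.7410 mm^2
stress = 8400.0 / 1885.7410 = 4.454 MPa

4.454


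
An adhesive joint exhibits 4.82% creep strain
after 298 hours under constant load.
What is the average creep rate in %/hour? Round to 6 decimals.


Creep rate = strain / time
= 4.82 / 298
= 0.016174 %/h

0.016174


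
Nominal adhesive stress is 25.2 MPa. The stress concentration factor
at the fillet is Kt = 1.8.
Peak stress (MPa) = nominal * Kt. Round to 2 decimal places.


Peak = 25.2 * 1.8 = 45.36 MPa

45.36


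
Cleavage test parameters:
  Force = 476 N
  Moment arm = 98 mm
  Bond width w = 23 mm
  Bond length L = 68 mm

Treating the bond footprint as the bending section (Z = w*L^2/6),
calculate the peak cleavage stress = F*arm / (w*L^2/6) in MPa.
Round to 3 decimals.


M = 476 * 98 = 46648 N*mm
Z = 23 * 68^2 / 6 = 106352 / 6 mm^3
sigma = M / Z = 6 * 46648 / 106352 = 279888 / 106352
= 2.632 MPa

2.632


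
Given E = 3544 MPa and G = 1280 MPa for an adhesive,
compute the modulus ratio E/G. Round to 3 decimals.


E/G ratio = 3544 / 1280 = 2.769

2.769


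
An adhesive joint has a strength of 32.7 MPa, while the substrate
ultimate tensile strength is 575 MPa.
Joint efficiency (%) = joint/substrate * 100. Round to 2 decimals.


Efficiency = 32.7 / 575 * 100
= 5.69%

5.69


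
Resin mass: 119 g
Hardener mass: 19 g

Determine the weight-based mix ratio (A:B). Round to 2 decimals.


Ratio = 119 / 19 = 6.26

6.26


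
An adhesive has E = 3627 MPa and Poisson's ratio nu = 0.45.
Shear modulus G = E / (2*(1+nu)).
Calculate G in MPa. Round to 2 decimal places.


G = 3627 / (2*(1+0.45))
= 3627 / 2.90
= 1250.69 MPa

1250.69


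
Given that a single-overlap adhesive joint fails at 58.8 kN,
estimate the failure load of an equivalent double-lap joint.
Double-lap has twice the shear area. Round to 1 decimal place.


Double-lap factor = 2
Expected load = 58.8 * 2 = 117.6 kN

117.6


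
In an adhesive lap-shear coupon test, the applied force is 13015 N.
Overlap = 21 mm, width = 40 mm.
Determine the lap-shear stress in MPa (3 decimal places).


stress = F / (overlap * width)
= 13015 / (21 * 40)
= 15.494 MPa

15.494


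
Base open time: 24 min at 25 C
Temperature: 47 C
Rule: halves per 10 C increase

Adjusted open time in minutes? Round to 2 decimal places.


Acceleration = 2^((47-25)/10) = 4.5948
Open time = 24 / 4.5948 = 5.22 min

5.22


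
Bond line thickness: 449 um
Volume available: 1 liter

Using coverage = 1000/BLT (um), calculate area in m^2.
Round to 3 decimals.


1 L = 1e6 mm^3, thickness = 449 um = 0.449 mm
Area = 1e6 / 0.449 mm^2 = (1e6 / 0.449) / 1e6 m^2 = 1000 / 449 m^2
= 2.227 m^2

2.227


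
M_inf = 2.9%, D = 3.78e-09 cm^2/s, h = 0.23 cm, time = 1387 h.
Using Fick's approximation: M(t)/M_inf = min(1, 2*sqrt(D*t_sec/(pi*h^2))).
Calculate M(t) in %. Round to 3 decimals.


t = 4993200 s
ratio = min(1, 2*sqrt(3.78e-09*4993200/(pi*0.0529)))
= 0.674004
M(t) = 2.9 * 0.674004 = 1.955%

1.955


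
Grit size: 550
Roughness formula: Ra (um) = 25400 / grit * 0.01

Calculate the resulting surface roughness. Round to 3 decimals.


Ra = 25400 / 550 * 0.01
= 0.462 um

0.462


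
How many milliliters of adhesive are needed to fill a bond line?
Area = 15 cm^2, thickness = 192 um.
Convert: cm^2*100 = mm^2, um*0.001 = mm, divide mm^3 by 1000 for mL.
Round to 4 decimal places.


= (15 * 100) * (192 * 0.001) / 1000
= 0.2880 mL

0.2880


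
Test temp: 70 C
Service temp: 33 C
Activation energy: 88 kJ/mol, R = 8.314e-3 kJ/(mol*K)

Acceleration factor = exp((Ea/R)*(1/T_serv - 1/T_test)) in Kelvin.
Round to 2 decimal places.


AF = exp((88/0.008314)*(1/306.15 - 1/343.15))
= 41.59

41.59


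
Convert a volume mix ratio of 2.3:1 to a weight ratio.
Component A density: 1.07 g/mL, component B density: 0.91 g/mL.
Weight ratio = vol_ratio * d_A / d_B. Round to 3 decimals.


= 2.3 * 1.07 / 0.91 = 2.704

2.704


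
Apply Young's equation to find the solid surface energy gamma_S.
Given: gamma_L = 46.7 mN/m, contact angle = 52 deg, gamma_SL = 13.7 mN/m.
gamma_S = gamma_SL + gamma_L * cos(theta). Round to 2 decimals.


theta_rad = 52 * pi/180 = 0.907571
gamma_S = 13.7 + 46.7 * cos(0.907571)
= 42.45 mN/m

42.45


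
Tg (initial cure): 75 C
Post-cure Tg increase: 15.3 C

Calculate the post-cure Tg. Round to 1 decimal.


Post-cure Tg = 75 + 15.3 = 90.3 C

90.3


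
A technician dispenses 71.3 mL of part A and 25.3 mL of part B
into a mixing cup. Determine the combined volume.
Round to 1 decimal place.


Combined volume = 71.3 + 25.3
= 96.6 mL

96.6


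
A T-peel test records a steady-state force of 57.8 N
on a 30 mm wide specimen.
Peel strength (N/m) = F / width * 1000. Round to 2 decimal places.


Peel strength = 57.8 / 30 * 1000
= 1926.67 N/m

1926.67


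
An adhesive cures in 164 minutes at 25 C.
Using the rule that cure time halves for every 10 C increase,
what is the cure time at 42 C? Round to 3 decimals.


Factor = 2^((42 - 25) / 10) = 3.2490
Cure time = 164 / 3.2490
= 50.477 minutes

50.477


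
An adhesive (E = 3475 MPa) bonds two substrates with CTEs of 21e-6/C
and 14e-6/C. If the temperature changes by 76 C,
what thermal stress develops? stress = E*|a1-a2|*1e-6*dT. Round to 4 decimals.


Stress = 3475 * |21 - 14| * 1e-6 * 76
= 1.8487 MPa

1.8487


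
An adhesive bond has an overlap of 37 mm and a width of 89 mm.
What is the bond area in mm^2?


Bond area = overlap * width
= 37 * 89
= 3293 mm^2

3293


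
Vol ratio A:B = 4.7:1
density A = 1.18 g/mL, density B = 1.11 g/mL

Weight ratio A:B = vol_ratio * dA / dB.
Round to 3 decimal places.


Weight ratio = 4.7 * 1.18 / 1.11
= 4.996

4.996


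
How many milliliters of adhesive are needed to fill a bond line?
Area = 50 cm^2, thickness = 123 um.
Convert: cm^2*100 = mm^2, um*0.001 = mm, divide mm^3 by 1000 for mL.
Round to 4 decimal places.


= (50 * 100) * (123 * 0.001) / 1000
= 0.6150 mL

0.6150


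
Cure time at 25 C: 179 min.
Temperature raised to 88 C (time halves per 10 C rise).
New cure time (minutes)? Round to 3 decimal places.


Acceleration factor = 2^(63/10) = 78.7932
New time = 179 / 78.7932 = 2.272 min

2.272


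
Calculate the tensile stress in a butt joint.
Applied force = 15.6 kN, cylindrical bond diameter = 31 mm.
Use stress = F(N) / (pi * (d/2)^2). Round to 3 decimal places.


A = pi * 15.5^2 = 754.7676 mm^2
sigma = 15600.0 / 754.7676 = 20.669 MPa

20.669


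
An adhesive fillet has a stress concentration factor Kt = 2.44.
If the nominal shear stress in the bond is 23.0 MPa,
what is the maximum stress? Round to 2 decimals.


Max stress = 23.0 * 2.44 = 56.12 MPa

56.12


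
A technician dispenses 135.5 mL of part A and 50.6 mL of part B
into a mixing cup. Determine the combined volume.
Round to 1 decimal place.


Combined volume = 135.5 + 50.6
= 186.1 mL

186.1


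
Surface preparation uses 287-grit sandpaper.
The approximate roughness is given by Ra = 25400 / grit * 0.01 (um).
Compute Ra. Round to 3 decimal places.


Ra = 25400 / 287 * 0.01
= 254 / 287
= 0.885 um

0.885


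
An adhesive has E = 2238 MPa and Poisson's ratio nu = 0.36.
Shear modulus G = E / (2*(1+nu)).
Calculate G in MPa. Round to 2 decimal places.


G = 2238 / (2*(1+0.36))
= 2238 / 2.72
= 822.79 MPa

822.79


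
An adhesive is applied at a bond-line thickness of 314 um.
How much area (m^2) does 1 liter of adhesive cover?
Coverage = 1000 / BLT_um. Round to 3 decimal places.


Coverage = 1000 / 314 = 3.185 m^2

3.185


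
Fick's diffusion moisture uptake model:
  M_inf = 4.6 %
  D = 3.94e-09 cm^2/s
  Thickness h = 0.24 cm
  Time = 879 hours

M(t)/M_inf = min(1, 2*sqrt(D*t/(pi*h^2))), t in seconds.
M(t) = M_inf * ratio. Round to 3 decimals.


t_sec = 879 * 3600 = 3164400
ratio = 2*sqrt(3.94e-09*3164400/(pi*0.24^2))
= min(1, 0.524974)
= 0.524974
M(t) = 4.6 * 0.524974 = 2.415 %

2.415


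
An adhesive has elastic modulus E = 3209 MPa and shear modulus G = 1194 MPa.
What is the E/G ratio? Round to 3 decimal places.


E/G = 3209 / 1194 = 2.688

2.688


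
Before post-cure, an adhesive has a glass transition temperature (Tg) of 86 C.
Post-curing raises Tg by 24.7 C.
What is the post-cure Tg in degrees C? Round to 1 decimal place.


Tg_post = Tg_base + delta_Tg
= 86 + 24.7
= 110.7 C

110.7


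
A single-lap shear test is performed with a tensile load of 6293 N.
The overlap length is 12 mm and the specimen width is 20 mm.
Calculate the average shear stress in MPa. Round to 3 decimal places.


Shear stress = F / (overlap * width)
= 6293 / (12 * 20)
= 6293 / 240
= 26.221 MPa

26.221


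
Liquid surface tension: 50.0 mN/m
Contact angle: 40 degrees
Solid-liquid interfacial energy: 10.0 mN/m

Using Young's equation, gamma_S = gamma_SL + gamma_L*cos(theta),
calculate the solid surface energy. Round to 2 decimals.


gamma_S = 10.0 + 50.0 * cos(40)
= 48.30 mN/m

48.30


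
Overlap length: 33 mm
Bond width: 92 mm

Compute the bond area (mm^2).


Bond area = 33 * 92 = 3036 mm^2

3036


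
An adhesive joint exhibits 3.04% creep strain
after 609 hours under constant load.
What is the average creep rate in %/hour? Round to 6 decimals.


Creep rate = strain / time
= 3.04 / 609
= 0.004992 %/h

0.004992


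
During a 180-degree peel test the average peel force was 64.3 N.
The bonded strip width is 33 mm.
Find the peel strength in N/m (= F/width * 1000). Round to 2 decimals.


Peel strength = F/width * 1000
= 64.3 / 33 * 1000
= 1948.48 N/m

1948.48


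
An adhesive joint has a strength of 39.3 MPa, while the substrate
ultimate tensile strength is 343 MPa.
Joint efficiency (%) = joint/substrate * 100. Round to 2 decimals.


Efficiency = 39.3 / 343 * 100
= 11.46%

11.46


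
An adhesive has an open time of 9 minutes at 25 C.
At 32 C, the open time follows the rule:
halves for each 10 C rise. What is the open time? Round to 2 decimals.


Factor = 2^((32-25)/10) = 1.6245
Open time = 9 / 1.6245 = 5.54 min

5.54


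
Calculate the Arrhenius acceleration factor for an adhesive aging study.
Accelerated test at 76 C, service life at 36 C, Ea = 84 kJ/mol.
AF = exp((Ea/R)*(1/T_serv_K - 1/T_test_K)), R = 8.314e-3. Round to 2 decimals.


T_test = 349.15 K, T_serv = 309.15 K
Ea/R = 84 / 0.008314 = 10103.44
AF = exp(10103.44 * (1/309.15 - 1/349.15))
= 42.27

42.27


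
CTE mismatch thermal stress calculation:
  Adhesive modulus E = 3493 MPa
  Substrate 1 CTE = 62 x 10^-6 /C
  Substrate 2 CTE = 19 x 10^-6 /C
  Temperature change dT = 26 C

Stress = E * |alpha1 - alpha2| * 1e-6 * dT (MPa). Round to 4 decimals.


delta_alpha = |62 - 19| = 43 x 10^-6/C
Stress = 3493 * 43e-6 * 26
= 3.9052 MPa

3.9052


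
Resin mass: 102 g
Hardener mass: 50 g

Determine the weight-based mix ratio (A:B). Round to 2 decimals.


Ratio = 102 / 50 = 2.04

2.04


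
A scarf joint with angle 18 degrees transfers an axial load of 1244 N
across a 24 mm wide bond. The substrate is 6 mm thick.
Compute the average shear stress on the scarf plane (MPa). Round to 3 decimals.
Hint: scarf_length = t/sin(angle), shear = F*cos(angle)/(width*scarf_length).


scarf_length = 6 / sin(18 deg) = 19.4164 mm
cos(18 deg) = 0.951057
shear stress = 1244 * 0.951057 / (24 * 19.4164)
= 2.539 MPa

2.539


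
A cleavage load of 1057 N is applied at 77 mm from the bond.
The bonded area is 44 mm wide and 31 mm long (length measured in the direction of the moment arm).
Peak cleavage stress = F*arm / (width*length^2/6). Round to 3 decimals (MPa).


Moment = 1057 * 77 = 81389 N*mm
Section modulus = 44 * 961 / 6 = 42284 / 6 mm^3
Stress = 81389 / (42284 / 6) = 488334 / 42284
= 11.549 MPa

11.549


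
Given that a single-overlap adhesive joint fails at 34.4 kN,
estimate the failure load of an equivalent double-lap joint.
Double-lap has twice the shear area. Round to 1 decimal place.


Double-lap factor = 2
Expected load = 34.4 * 2 = 68.8 kN

68.8


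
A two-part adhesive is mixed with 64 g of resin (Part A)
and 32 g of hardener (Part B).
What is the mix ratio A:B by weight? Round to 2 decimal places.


Mix ratio = mass_A / mass_B
= 64 / 32
= 2.00

2.00


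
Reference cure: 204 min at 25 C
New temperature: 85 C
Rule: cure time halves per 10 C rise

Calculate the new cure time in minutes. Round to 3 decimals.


factor = 2^((85-25)/10) = 64.0000
t_new = 204 / 64.0000 = 3.188 min

3.188


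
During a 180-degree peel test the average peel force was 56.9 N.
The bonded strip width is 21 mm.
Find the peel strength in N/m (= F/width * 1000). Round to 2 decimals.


Peel strength = F/width * 1000
= 56.9 / 21 * 1000
= 2709.52 N/m

2709.52


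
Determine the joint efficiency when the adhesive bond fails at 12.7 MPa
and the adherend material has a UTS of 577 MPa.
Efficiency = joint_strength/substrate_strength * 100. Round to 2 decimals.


Joint efficiency = 12.7 / 577 * 100
= 2.20%

2.20


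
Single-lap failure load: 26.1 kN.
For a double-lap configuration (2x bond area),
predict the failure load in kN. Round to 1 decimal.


Failure load = 26.1 * 2 = 52.2 kN

52.2


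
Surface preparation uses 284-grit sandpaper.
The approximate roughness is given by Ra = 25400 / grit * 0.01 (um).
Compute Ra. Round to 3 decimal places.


Ra = 25400 / 284 * 0.01
= 254 / 284
= 0.894 um

0.894


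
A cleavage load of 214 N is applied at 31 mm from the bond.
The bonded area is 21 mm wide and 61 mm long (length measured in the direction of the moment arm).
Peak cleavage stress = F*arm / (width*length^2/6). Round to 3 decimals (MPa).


Moment = 214 * 31 = 6634 N*mm
Section modulus = 21 * 3721 / 6 = 78141 / 6 mm^3
Stress = 6634 / (78141 / 6) = 39804 / 78141
= 0.509 MPa

0.509


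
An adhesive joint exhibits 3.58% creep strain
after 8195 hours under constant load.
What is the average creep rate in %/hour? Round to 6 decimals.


Creep rate = strain / time
= 3.58 / 8195
= 0.000437 %/h

0.000437


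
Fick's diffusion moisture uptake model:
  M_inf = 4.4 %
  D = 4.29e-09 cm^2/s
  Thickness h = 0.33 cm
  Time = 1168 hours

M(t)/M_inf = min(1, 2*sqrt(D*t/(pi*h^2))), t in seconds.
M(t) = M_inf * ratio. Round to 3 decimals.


t_sec = 1168 * 3600 = 4204800
ratio = 2*sqrt(4.29e-09*4204800/(pi*0.33^2))
= min(1, 0.459243)
= 0.459243
M(t) = 4.4 * 0.459243 = 2.021 %

2.021
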